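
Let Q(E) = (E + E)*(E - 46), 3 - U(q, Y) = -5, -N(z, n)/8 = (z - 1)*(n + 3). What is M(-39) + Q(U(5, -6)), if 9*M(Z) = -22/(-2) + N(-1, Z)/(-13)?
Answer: -70417/117 ≈ -601.85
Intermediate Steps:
N(z, n) = -8*(-1 + z)*(3 + n) (N(z, n) = -8*(z - 1)*(n + 3) = -8*(-1 + z)*(3 + n))
U(q, Y) = 8 (U(q, Y) = 3 - 1*(-5) = 3 + 5 = 8)
M(Z) = 95/117 - 16*Z/117 (M(Z) = (-22/(-2) + (24 - 24*(-1) + 8*Z - 8*Z*(-1))/(-13))/9 = (-22*(-½) + (24 + 24 + 8*Z + 8*Z)*(-1/13))/9 = (11 + (48 + 16*Z)*(-1/13))/9 = (11 + (-48/13 - 16*Z/13))/9 = (95/13 - 16*Z/13)/9 = 95/117 - 16*Z/117)
Q(E) = 2*E*(-46 + E) (Q(E) = (2*E)*(-46 + E) = 2*E*(-46 + E))
M(-39) + Q(U(5, -6)) = (95/117 - 16/117*(-39)) + 2*8*(-46 + 8) = (95/117 + 16/3) + 2*8*(-38) = 719/117 - 608 = -70417/117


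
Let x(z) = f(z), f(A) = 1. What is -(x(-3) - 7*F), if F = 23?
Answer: 160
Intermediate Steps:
x(z) = 1
-(x(-3) - 7*F) = -(1 - 7*23) = -(1 - 161) = -1*(-160) = 160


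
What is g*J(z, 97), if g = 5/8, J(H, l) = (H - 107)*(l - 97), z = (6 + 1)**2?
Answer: 0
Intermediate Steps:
z = 49 (z = 7**2 = 49)
J(H, l) = (-107 + H)*(-97 + l)
g = 5/8 (g = 5*(1/8) = 5/8 ≈ 0.62500)
g*J(z, 97) = 5*(10379 - 107*97 - 97*49 + 49*97)/8 = 5*(10379 - 10379 - 4753 + 4753)/8 = (5/8)*0 = 0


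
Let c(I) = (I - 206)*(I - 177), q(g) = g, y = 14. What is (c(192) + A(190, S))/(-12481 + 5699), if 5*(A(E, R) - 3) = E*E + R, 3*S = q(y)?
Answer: -105209/101730 ≈ -1.0342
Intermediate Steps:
S = 14/3 (S = (1/3)*14 = 14/3 ≈ 4.6667)
c(I) = (-206 + I)*(-177 + I)
A(E, R) = 3 + R/5 + E**2/5 (A(E, R) = 3 + (E*E + R)/5 = 3 + (E**2 + R)/5 = 3 + (R + E**2)/5 = 3 + (R/5 + E**2/5) = 3 + R/5 + E**2/5)
(c(192) + A(190, S))/(-12481 + 5699) = ((36462 + 192**2 - 383*192) + (3 + (1/5)*(14/3) + (1/5)*190**2))/(-12481 + 5699) = ((36462 + 36864 - 73536) + (3 + 14/15 + (1/5)*36100))/(-6782) = (-210 + (3 + 14/15 + 7220))*(-1/6782) = (-210 + 108359/15)*(-1/6782) = (105209/15)*(-1/6782) = -105209/101730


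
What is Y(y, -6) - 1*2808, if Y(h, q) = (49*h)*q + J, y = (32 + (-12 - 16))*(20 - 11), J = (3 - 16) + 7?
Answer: -13398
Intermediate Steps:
J = -6 (J = -13 + 7 = -6)
y = 36 (y = (32 - 28)*9 = 4*9 = 36)
Y(h, q) = -6 + 49*h*q (Y(h, q) = (49*h)*q - 6 = 49*h*q - 6 = -6 + 49*h*q)
Y(y, -6) - 1*2808 = (-6 + 49*36*(-6)) - 1*2808 = (-6 - 10584) - 2808 = -10590 - 2808 = -13398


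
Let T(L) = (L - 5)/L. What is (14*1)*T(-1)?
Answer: 84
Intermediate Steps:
T(L) = (-5 + L)/L
(14*1)*T(-1) = (14*1)*((-5 - 1)/(-1)) = 14*(-1*(-6)) = 14*6 = 84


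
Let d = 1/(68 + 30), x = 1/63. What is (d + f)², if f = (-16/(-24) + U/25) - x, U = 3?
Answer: 296562841/486202500 ≈ 0.60996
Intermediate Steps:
x = 1/63 ≈ 0.015873
f = 1214/1575 (f = (-16/(-24) + 3/25) - 1*1/63 = (-16*(-1/24) + 3*(1/25)) - 1/63 = (⅔ + 3/25) - 1/63 = 59/75 - 1/63 = 1214/1575 ≈ 0.77079)
d = 1/98 ≈ 0.010204
(d + f)² = (1/98 + 1214/1575)² = (17221/22050)² = 296562841/486202500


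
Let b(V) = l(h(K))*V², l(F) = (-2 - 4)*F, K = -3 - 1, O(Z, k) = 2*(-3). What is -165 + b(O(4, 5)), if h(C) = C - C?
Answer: -165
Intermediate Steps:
O(Z, k) = -6
K = -4
h(C) = 0
l(F) = -6*F
b(V) = 0 (b(V) = (-6*0)*V² = 0*V² = 0)
-165 + b(O(4, 5)) = -165 + 0 = -165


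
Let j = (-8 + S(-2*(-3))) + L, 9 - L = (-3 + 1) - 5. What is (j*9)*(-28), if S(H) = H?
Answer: -3528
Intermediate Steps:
L = 16 (L = 9 - ((-3 + 1) - 5) = 9 - (-2 - 5) = 9 - 1*(-7) = 9 + 7 = 16)
j = 14 (j = (-8 - 2*(-3)) + 16 = (-8 + 6) + 16 = -2 + 16 = 14)
(j*9)*(-28) = (14*9)*(-28) = 126*(-28) = -3528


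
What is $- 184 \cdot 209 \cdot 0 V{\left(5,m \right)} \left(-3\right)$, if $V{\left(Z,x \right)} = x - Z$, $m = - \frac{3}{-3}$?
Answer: $0$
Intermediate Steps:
$m = 1$ ($m = \left(-3\right) \left(- \frac{1}{3}\right) = 1$)
$- 184 \cdot 209 \cdot 0 V{\left(5,m \right)} \left(-3\right) = - 184 \cdot 209 \cdot 0 \left(1 - 5\right) \left(-3\right) = - 38456 \cdot 0 \left(1 - 5\right) \left(-3\right) = - 38456 \cdot 0 \left(-4\right) \left(-3\right) = - 38456 \cdot 0 \left(-3\right) = - 38456 \cdot 0 = \left(-1\right) 0 = 0$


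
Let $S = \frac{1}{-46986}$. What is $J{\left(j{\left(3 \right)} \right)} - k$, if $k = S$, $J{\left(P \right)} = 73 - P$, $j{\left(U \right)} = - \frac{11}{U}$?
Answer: $\frac{3602261}{46986} \approx 76.667$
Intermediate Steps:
$S = - \frac{1}{46986} \approx -2.1283 \cdot 10^{-5}$
$k = - \frac{1}{46986} \approx -2.1283 \cdot 10^{-5}$
$J{\left(j{\left(3 \right)} \right)} - k = \left(73 - - \frac{11}{3}\right) - - \frac{1}{46986} = \left(73 - \left(-11\right) \frac{1}{3}\right) + \frac{1}{46986} = \left(73 - - \frac{11}{3}\right) + \frac{1}{46986} = \left(73 + \frac{11}{3}\right) + \frac{1}{46986} = \frac{230}{3} + \frac{1}{46986} = \frac{3602261}{46986}$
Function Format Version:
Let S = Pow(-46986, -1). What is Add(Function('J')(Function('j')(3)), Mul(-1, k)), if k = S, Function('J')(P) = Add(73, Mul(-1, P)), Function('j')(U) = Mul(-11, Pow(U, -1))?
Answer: Rational(3602261, 46986) ≈ 76.667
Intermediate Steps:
S = Rational(-1, 46986) ≈ -2.1283e-5
k = Rational(-1, 46986) ≈ -2.1283e-5
Add(Function('J')(Function('j')(3)), Mul(-1, k)) = Add(Add(73, Mul(-1, Mul(-11, Pow(3, -1)))), Mul(-1, Rational(-1, 46986))) = Add(Add(73, Mul(-1, Mul(-11, Rational(1, 3)))), Rational(1, 46986)) = Add(Add(73, Mul(-1, Rational(-11, 3))), Rational(1, 46986)) = Add(Add(73, Rational(11, 3)), Rational(1, 46986)) = Add(Rational(230, 3), Rational(1, 46986)) = Rational(3602261, 46986)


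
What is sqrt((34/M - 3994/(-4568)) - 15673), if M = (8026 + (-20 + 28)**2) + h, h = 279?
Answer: I*sqrt(1431552026421306141)/9557398 ≈ 125.19*I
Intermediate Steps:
M = 8369 (M = (8026 + (-20 + 28)**2) + 279 = (8026 + 8**2) + 279 = (8026 + 64) + 279 = 8090 + 279 = 8369)
sqrt((34/M - 3994/(-4568)) - 15673) = sqrt((34/8369 - 3994/(-4568)) - 15673) = sqrt((34*(1/8369) - 3994*(-1/4568)) - 15673) = sqrt((34/8369 + 1997/2284) - 15673) = sqrt(16790549/19114796 - 15673) = sqrt(-299569407159/19114796) = I*sqrt(1431552026421306141)/9557398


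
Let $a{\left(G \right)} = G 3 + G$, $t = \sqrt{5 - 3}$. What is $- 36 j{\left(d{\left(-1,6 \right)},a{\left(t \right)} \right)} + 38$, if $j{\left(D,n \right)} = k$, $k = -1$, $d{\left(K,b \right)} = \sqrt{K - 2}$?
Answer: $74$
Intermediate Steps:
$d{\left(K,b \right)} = \sqrt{-2 + K}$
$t = \sqrt{2} \approx 1.4142$
$a{\left(G \right)} = 4 G$ ($a{\left(G \right)} = 3 G + G = 4 G$)
$j{\left(D,n \right)} = -1$
$- 36 j{\left(d{\left(-1,6 \right)},a{\left(t \right)} \right)} + 38 = \left(-36\right) \left(-1\right) + 38 = 36 + 38 = 74$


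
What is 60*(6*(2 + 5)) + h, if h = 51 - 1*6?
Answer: 2565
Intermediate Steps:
h = 45 (h = 51 - 6 = 45)
60*(6*(2 + 5)) + h = 60*(6*(2 + 5)) + 45 = 60*(6*7) + 45 = 60*42 + 45 = 2520 + 45 = 2565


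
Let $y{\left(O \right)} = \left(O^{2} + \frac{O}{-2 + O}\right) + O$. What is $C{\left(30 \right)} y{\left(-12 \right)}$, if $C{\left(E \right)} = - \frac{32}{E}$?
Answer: $- \frac{992}{7} \approx -141.71$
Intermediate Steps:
$y{\left(O \right)} = O + O^{2} + \frac{O}{-2 + O}$ ($y{\left(O \right)} = \left(O^{2} + \frac{O}{-2 + O}\right) + O = O + O^{2} + \frac{O}{-2 + O}$)
$C{\left(30 \right)} y{\left(-12 \right)} = - \frac{32}{30} \left(- \frac{12 \left(-1 + \left(-12\right)^{2} - -12\right)}{-2 - 12}\right) = \left(-32\right) \frac{1}{30} \left(- \frac{12 \left(-1 + 144 + 12\right)}{-14}\right) = - \frac{16 \left(\left(-12\right) \left(- \frac{1}{14}\right) 155\right)}{15} = \left(- \frac{16}{15}\right) \frac{930}{7} = - \frac{992}{7}$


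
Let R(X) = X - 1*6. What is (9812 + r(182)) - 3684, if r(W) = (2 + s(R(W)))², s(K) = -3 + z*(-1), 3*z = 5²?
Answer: 55936/9 ≈ 6215.1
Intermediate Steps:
z = 25/3 (z = (⅓)*5² = (⅓)*25 = 25/3 ≈ 8.3333)
R(X) = -6 + X (R(X) = X - 6 = -6 + X)
s(K) = -34/3 (s(K) = -3 + (25/3)*(-1) = -3 - 25/3 = -34/3)
r(W) = 784/9 (r(W) = (2 - 34/3)² = (-28/3)² = 784/9)
(9812 + r(182)) - 3684 = (9812 + 784/9) - 3684 = 89092/9 - 3684 = 55936/9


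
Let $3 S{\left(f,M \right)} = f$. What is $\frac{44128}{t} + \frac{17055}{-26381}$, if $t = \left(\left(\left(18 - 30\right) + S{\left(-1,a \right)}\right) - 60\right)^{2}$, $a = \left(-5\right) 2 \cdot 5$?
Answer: $\frac{44581401}{5724677} \approx 7.7876$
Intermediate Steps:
$a = -50$ ($a = \left(-10\right) 5 = -50$)
$S{\left(f,M \right)} = \frac{f}{3}$
$t = \frac{47089}{9}$ ($t = \left(\left(\left(18 - 30\right) + \frac{1}{3} \left(-1\right)\right) - 60\right)^{2} = \left(\left(-12 - \frac{1}{3}\right) - 60\right)^{2} = \left(- \frac{37}{3} - 60\right)^{2} = \left(- \frac{217}{3}\right)^{2} = \frac{47089}{9} \approx 5232.1$)
$\frac{44128}{t} + \frac{17055}{-26381} = \frac{44128}{\frac{47089}{9}} + \frac{17055}{-26381} = 44128 \cdot \frac{9}{47089} + 17055 \left(- \frac{1}{26381}\right) = \frac{56736}{6727} - \frac{17055}{26381} = \frac{44581401}{5724677}$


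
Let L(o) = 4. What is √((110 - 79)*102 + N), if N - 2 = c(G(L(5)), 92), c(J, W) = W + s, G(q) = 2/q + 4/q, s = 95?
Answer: √3351 ≈ 57.888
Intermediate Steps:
G(q) = 6/q
c(J, W) = 95 + W (c(J, W) = W + 95 = 95 + W)
N = 189 (N = 2 + (95 + 92) = 2 + 187 = 189)
√((110 - 79)*102 + N) = √((110 - 79)*102 + 189) = √(31*102 + 189) = √(3162 + 189) = √3351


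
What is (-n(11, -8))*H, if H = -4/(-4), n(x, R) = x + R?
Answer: -3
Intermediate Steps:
n(x, R) = R + x
H = 1 (H = -4*(-¼) = 1)
(-n(11, -8))*H = -(-8 + 11)*1 = -1*3*1 = -3*1 = -3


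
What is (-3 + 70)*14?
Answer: 938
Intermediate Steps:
(-3 + 70)*14 = 67*14 = 938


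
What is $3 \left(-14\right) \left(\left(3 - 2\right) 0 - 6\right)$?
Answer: $252$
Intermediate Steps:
$3 \left(-14\right) \left(\left(3 - 2\right) 0 - 6\right) = - 42 \left(1 \cdot 0 - 6\right) = - 42 \left(0 - 6\right) = \left(-42\right) \left(-6\right) = 252$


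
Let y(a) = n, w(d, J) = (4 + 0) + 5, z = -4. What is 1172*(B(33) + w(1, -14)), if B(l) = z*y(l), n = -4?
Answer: 29300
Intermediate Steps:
w(d, J) = 9 (w(d, J) = 4 + 5 = 9)
y(a) = -4
B(l) = 16 (B(l) = -4*(-4) = 16)
1172*(B(33) + w(1, -14)) = 1172*(16 + 9) = 1172*25 = 29300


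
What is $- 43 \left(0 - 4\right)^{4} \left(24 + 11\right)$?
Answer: $-385280$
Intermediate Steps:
$- 43 \left(0 - 4\right)^{4} \left(24 + 11\right) = - 43 \left(-4\right)^{4} \cdot 35 = \left(-43\right) 256 \cdot 35 = \left(-11008\right) 35 = -385280$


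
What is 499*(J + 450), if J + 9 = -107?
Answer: 166666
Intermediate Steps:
J = -116 (J = -9 - 107 = -116)
499*(J + 450) = 499*(-116 + 450) = 499*334 = 166666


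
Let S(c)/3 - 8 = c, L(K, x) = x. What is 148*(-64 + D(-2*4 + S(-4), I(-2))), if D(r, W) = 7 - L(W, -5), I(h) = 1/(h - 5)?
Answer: -7696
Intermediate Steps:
S(c) = 24 + 3*c
I(h) = 1/(-5 + h)
D(r, W) = 12 (D(r, W) = 7 - 1*(-5) = 7 + 5 = 12)
148*(-64 + D(-2*4 + S(-4), I(-2))) = 148*(-64 + 12) = 148*(-52) = -7696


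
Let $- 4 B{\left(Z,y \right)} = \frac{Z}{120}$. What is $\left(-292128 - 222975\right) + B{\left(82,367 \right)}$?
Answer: $- \frac{123624761}{240} \approx -5.151 \cdot 10^{5}$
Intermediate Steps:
$B{\left(Z,y \right)} = - \frac{Z}{480}$ ($B{\left(Z,y \right)} = - \frac{Z \frac{1}{120}}{4} = - \frac{\frac{1}{120} Z}{4} = - \frac{Z}{480}$)
$\left(-292128 - 222975\right) + B{\left(82,367 \right)} = \left(-292128 - 222975\right) - \frac{41}{240} = -515103 - \frac{41}{240} = - \frac{123624761}{240}$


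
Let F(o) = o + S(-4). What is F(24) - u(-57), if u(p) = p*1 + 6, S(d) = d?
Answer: 71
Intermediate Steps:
F(o) = -4 + o (F(o) = o - 4 = -4 + o)
u(p) = 6 + p (u(p) = p + 6 = 6 + p)
F(24) - u(-57) = (-4 + 24) - (6 - 57) = 20 - 1*(-51) = 20 + 51 = 71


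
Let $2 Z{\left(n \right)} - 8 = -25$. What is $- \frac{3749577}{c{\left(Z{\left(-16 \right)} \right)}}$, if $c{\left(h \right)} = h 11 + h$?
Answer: $\frac{1249859}{34} \approx 36761.0$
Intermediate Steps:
$Z{\left(n \right)} = - \frac{17}{2}$ ($Z{\left(n \right)} = 4 + \frac{1}{2} \left(-25\right) = 4 - \frac{25}{2} = - \frac{17}{2}$)
$c{\left(h \right)} = 12 h$ ($c{\left(h \right)} = 11 h + h = 12 h$)
$- \frac{3749577}{c{\left(Z{\left(-16 \right)} \right)}} = - \frac{3749577}{12 \left(- \frac{17}{2}\right)} = - \frac{3749577}{-102} = \left(-3749577\right) \left(- \frac{1}{102}\right) = \frac{1249859}{34}$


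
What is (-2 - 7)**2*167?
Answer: 13527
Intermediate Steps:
(-2 - 7)**2*167 = (-9)**2*167 = 81*167 = 13527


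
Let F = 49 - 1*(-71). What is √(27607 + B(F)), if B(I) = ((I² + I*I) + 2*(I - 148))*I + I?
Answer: √3477007 ≈ 1864.7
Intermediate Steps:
F = 120 (F = 49 + 71 = 120)
B(I) = I + I*(-296 + 2*I + 2*I²) (B(I) = ((I² + I²) + 2*(-148 + I))*I + I = (2*I² + (-296 + 2*I))*I + I = (-296 + 2*I + 2*I²)*I + I = I*(-296 + 2*I + 2*I²) + I = I + I*(-296 + 2*I + 2*I²))
√(27607 + B(F)) = √(27607 + 120*(-295 + 2*120 + 2*120²)) = √(27607 + 120*(-295 + 240 + 2*14400)) = √(27607 + 120*(-295 + 240 + 28800)) = √(27607 + 120*28745) = √(27607 + 3449400) = √3477007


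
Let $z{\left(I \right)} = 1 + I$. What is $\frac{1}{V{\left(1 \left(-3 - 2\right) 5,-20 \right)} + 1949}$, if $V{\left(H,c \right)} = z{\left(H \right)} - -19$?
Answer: $\frac{1}{1944} \approx 0.0005144$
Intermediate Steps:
$V{\left(H,c \right)} = 20 + H$ ($V{\left(H,c \right)} = \left(1 + H\right) - -19 = \left(1 + H\right) + 19 = 20 + H$)
$\frac{1}{V{\left(1 \left(-3 - 2\right) 5,-20 \right)} + 1949} = \frac{1}{\left(20 + 1 \left(-3 - 2\right) 5\right) + 1949} = \frac{1}{\left(20 + 1 \left(-5\right) 5\right) + 1949} = \frac{1}{\left(20 - 25\right) + 1949} = \frac{1}{-5 + 1949} = \frac{1}{1944}$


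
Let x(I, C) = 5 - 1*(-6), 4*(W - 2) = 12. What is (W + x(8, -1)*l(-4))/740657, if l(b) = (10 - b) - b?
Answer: 203/740657 ≈ 0.00027408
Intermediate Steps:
W = 5 (W = 2 + (1/4)*12 = 2 + 3 = 5)
l(b) = 10 - 2*b
x(I, C) = 11 (x(I, C) = 5 + 6 = 11)
(W + x(8, -1)*l(-4))/740657 = (5 + 11*(10 - 2*(-4)))/740657 = (5 + 11*(10 + 8))*(1/740657) = (5 + 11*18)*(1/740657) = (5 + 198)*(1/740657) = 203*(1/740657) = 203/740657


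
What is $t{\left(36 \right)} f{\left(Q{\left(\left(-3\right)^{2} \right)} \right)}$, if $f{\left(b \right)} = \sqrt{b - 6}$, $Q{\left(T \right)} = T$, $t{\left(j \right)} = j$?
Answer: $36 \sqrt{3} \approx 62.354$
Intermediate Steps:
$f{\left(b \right)} = \sqrt{-6 + b}$
$t{\left(36 \right)} f{\left(Q{\left(\left(-3\right)^{2} \right)} \right)} = 36 \sqrt{-6 + \left(-3\right)^{2}} = 36 \sqrt{-6 + 9} = 36 \sqrt{3}$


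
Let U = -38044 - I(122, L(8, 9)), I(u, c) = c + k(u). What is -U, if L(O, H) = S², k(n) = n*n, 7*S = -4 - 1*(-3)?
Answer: 2593473/49 ≈ 52928.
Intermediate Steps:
S = -⅐ (S = (-4 - 1*(-3))/7 = (-4 + 3)/7 = (⅐)*(-1) = -⅐ ≈ -0.14286)
k(n) = n²
L(O, H) = 1/49 (L(O, H) = (-⅐)² = 1/49)
I(u, c) = c + u²
U = -2593473/49 (U = -38044 - (1/49 + 122²) = -38044 - (1/49 + 14884) = -38044 - 1*729317/49 = -38044 - 729317/49 = -2593473/49 ≈ -52928.)
-U = -1*(-2593473/49) = 2593473/49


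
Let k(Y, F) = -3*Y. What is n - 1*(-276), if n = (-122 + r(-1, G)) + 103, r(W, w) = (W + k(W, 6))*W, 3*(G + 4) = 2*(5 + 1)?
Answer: 255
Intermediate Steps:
G = 0 (G = -4 + (2*(5 + 1))/3 = -4 + (2*6)/3 = -4 + (⅓)*12 = -4 + 4 = 0)
r(W, w) = -2*W² (r(W, w) = (W - 3*W)*W = (-2*W)*W = -2*W²)
n = -21 (n = (-122 - 2*(-1)²) + 103 = (-122 - 2*1) + 103 = (-122 - 2) + 103 = -124 + 103 = -21)
n - 1*(-276) = -21 - 1*(-276) = -21 + 276 = 255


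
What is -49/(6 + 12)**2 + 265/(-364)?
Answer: -6481/7371 ≈ -0.87926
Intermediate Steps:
-49/(6 + 12)**2 + 265/(-364) = -49/(18**2) + 265*(-1/364) = -49/324 - 265/364 = -6481/7371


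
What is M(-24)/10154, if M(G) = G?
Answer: -12/5077 ≈ -0.0023636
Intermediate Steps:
M(-24)/10154 = -24/10154 = (1/10154)*(-24) = -12/5077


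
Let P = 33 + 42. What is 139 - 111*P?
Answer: -8186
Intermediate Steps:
P = 75
139 - 111*P = 139 - 111*75 = 139 - 8325 = -8186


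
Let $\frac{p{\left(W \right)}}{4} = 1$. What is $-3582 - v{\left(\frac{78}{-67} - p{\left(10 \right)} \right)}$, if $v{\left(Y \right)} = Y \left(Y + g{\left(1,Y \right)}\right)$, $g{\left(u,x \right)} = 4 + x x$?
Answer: $- \frac{1037719526}{300763} \approx -3450.3$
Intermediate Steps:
$p{\left(W \right)} = 4$ ($p{\left(W \right)} = 4 \cdot 1 = 4$)
$g{\left(u,x \right)} = 4 + x^{2}$
$v{\left(Y \right)} = Y \left(4 + Y + Y^{2}\right)$ ($v{\left(Y \right)} = Y \left(Y + \left(4 + Y^{2}\right)\right) = Y \left(4 + Y + Y^{2}\right)$)
$-3582 - v{\left(\frac{78}{-67} - p{\left(10 \right)} \right)} = -3582 - \left(\frac{78}{-67} - 4\right) \left(4 + \left(\frac{78}{-67} - 4\right) + \left(\frac{78}{-67} - 4\right)^{2}\right) = -3582 - \left(78 \left(- \frac{1}{67}\right) - 4\right) \left(4 + \left(78 \left(- \frac{1}{67}\right) - 4\right) + \left(78 \left(- \frac{1}{67}\right) - 4\right)^{2}\right) = -3582 - \left(- \frac{78}{67} - 4\right) \left(4 - \frac{346}{67} + \left(- \frac{78}{67} - 4\right)^{2}\right) = -3582 - - \frac{346 \left(4 - \frac{346}{67} + \left(- \frac{346}{67}\right)^{2}\right)}{67} = -3582 - - \frac{346 \left(4 - \frac{346}{67} + \frac{119716}{4489}\right)}{67} = -3582 - \left(- \frac{346}{67}\right) \frac{114490}{4489} = -3582 - - \frac{39613540}{300763} = -3582 + \frac{39613540}{300763} = - \frac{1037719526}{300763}$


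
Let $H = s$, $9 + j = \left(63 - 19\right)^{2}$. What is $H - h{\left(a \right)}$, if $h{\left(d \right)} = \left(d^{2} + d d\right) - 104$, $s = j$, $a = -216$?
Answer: $-91281$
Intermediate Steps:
$j = 1927$ ($j = -9 + \left(63 - 19\right)^{2} = -9 + 44^{2} = -9 + 1936 = 1927$)
$s = 1927$
$h{\left(d \right)} = -104 + 2 d^{2}$ ($h{\left(d \right)} = \left(d^{2} + d^{2}\right) - 104 = 2 d^{2} - 104 = -104 + 2 d^{2}$)
$H = 1927$
$H - h{\left(a \right)} = 1927 - \left(-104 + 2 \left(-216\right)^{2}\right) = 1927 - \left(-104 + 2 \cdot 46656\right) = 1927 - \left(-104 + 93312\right) = 1927 - 93208 = -91281$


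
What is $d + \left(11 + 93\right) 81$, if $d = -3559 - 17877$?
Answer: $-13012$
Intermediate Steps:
$d = -21436$ ($d = -3559 - 17877 = -21436$)
$d + \left(11 + 93\right) 81 = -21436 + \left(11 + 93\right) 81 = -21436 + 104 \cdot 81 = -21436 + 8424 = -13012$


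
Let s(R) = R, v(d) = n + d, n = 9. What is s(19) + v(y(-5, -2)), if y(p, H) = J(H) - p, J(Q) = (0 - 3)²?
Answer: 42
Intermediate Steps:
J(Q) = 9 (J(Q) = (-3)² = 9)
y(p, H) = 9 - p
v(d) = 9 + d
s(19) + v(y(-5, -2)) = 19 + (9 + (9 - 1*(-5))) = 19 + (9 + (9 + 5)) = 19 + (9 + 14) = 19 + 23 = 42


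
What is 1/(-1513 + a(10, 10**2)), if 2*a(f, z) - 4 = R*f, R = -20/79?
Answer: -79/119469 ≈ -0.00066126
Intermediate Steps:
R = -20/79 (R = -20*1/79 = -20/79 ≈ -0.25316)
a(f, z) = 2 - 10*f/79 (a(f, z) = 2 + (-20*f/79)/2 = 2 - 10*f/79)
1/(-1513 + a(10, 10**2)) = 1/(-1513 + (2 - 10/79*10)) = 1/(-1513 + (2 - 100/79)) = 1/(-1513 + 58/79) = 1/(-119469/79) = -79/119469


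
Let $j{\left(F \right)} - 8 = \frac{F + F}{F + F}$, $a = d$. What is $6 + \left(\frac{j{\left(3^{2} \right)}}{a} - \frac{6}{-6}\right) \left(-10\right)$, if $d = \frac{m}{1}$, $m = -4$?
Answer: $\frac{37}{2} \approx 18.5$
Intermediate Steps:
$d = -4$ ($d = - \frac{4}{1} = \left(-4\right) 1 = -4$)
$a = -4$
$j{\left(F \right)} = 9$ ($j{\left(F \right)} = 8 + \frac{F + F}{F + F} = 8 + \frac{2 F}{2 F} = 8 + 2 F \frac{1}{2 F} = 8 + 1 = 9$)
$6 + \left(\frac{j{\left(3^{2} \right)}}{a} - \frac{6}{-6}\right) \left(-10\right) = 6 + \left(\frac{9}{-4} - \frac{6}{-6}\right) \left(-10\right) = 6 + \left(9 \left(- \frac{1}{4}\right) - -1\right) \left(-10\right) = 6 + \left(- \frac{9}{4} + 1\right) \left(-10\right) = 6 - - \frac{25}{2} = 6 + \frac{25}{2} = \frac{37}{2}$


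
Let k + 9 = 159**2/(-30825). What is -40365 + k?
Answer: -138283759/3425 ≈ -40375.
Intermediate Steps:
k = -33634/3425 (k = -9 + 159**2/(-30825) = -9 + 25281*(-1/30825) = -9 - 2809/3425 = -33634/3425 ≈ -9.8201)
-40365 + k = -40365 - 33634/3425 = -138283759/3425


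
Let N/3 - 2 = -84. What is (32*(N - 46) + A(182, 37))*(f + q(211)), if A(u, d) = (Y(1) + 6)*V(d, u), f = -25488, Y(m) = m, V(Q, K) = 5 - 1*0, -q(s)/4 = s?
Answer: 245124588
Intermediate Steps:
N = -246 (N = 6 + 3*(-84) = 6 - 252 = -246)
q(s) = -4*s
V(Q, K) = 5 (V(Q, K) = 5 + 0 = 5)
A(u, d) = 35 (A(u, d) = (1 + 6)*5 = 7*5 = 35)
(32*(N - 46) + A(182, 37))*(f + q(211)) = (32*(-246 - 46) + 35)*(-25488 - 4*211) = (32*(-292) + 35)*(-25488 - 844) = (-9344 + 35)*(-26332) = -9309*(-26332) = 245124588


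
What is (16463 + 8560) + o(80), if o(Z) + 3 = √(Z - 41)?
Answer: 25020 + √39 ≈ 25026.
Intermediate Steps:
o(Z) = -3 + √(-41 + Z) (o(Z) = -3 + √(Z - 41) = -3 + √(-41 + Z))
(16463 + 8560) + o(80) = (16463 + 8560) + (-3 + √(-41 + 80)) = 25023 + (-3 + √39) = 25020 + √39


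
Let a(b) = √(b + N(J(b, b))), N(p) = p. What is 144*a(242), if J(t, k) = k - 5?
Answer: 144*√479 ≈ 3151.6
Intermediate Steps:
J(t, k) = -5 + k
a(b) = √(-5 + 2*b) (a(b) = √(b + (-5 + b)) = √(-5 + 2*b))
144*a(242) = 144*√(-5 + 2*242) = 144*√(-5 + 484) = 144*√479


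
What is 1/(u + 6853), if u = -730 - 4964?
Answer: 1/1159 ≈ 0.00086281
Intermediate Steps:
u = -5694
1/(u + 6853) = 1/(-5694 + 6853) = 1/1159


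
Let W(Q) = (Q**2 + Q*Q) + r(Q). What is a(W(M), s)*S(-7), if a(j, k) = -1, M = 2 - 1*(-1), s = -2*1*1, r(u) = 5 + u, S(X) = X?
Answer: 7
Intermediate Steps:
s = -2 (s = -2*1 = -2)
M = 3 (M = 2 + 1 = 3)
W(Q) = 5 + Q + 2*Q**2 (W(Q) = (Q**2 + Q*Q) + (5 + Q) = (Q**2 + Q**2) + (5 + Q) = 2*Q**2 + (5 + Q) = 5 + Q + 2*Q**2)
a(W(M), s)*S(-7) = -1*(-7) = 7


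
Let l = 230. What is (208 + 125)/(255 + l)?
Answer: 333/485 ≈ 0.68660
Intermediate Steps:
(208 + 125)/(255 + l) = (208 + 125)/(255 + 230) = 333/485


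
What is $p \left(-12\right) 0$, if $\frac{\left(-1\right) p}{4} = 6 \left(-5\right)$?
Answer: $0$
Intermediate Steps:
$p = 120$ ($p = - 4 \cdot 6 \left(-5\right) = \left(-4\right) \left(-30\right) = 120$)
$p \left(-12\right) 0 = 120 \left(-12\right) 0 = \left(-1440\right) 0 = 0$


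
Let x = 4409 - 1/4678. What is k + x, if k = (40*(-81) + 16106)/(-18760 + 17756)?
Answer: 2580951882/587089 ≈ 4396.2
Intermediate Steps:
x = 20625301/4678 (x = 4409 - 1*1/4678 = 4409 - 1/4678 = 20625301/4678 ≈ 4409.0)
k = -6433/502 (k = (-3240 + 16106)/(-1004) = 12866*(-1/1004) = -6433/502 ≈ -12.815)
k + x = -6433/502 + 20625301/4678 = 2580951882/587089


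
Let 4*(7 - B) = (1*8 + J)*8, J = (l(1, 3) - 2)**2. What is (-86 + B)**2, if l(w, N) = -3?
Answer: 21025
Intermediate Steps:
J = 25 (J = (-3 - 2)**2 = (-5)**2 = 25)
B = -59 (B = 7 - (1*8 + 25)*8/4 = 7 - (8 + 25)*8/4 = 7 - 33*8/4 = 7 - 1/4*264 = 7 - 66 = -59)
(-86 + B)**2 = (-86 - 59)**2 = (-145)**2 = 21025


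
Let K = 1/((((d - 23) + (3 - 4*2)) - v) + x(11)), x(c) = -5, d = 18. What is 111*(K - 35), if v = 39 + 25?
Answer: -307026/79 ≈ -3886.4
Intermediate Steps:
v = 64
K = -1/79 (K = 1/((((18 - 23) + (3 - 4*2)) - 1*64) - 5) = 1/(((-5 + (3 - 8)) - 64) - 5) = 1/(((-5 - 5) - 64) - 5) = 1/((-10 - 64) - 5) = 1/(-74 - 5) = 1/(-79) = -1/79 ≈ -0.012658)
111*(K - 35) = 111*(-1/79 - 35) = 111*(-2766/79) = -307026/79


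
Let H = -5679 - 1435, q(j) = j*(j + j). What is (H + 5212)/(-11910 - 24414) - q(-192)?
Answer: -446348995/6054 ≈ -73728.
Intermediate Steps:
q(j) = 2*j² (q(j) = j*(2*j) = 2*j²)
H = -7114
(H + 5212)/(-11910 - 24414) - q(-192) = (-7114 + 5212)/(-11910 - 24414) - 2*(-192)² = -1902/(-36324) - 2*36864 = -1902*(-1/36324) - 1*73728 = 317/6054 - 73728 = -446348995/6054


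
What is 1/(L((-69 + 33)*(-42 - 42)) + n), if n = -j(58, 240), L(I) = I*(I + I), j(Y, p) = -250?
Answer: 1/18289402 ≈ 5.4676e-8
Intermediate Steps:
L(I) = 2*I² (L(I) = I*(2*I) = 2*I²)
n = 250 (n = -1*(-250) = 250)
1/(L((-69 + 33)*(-42 - 42)) + n) = 1/(2*((-69 + 33)*(-42 - 42))² + 250) = 1/(2*(-36*(-84))² + 250) = 1/(2*3024² + 250) = 1/(2*9144576 + 250) = 1/(18289152 + 250) = 1/18289402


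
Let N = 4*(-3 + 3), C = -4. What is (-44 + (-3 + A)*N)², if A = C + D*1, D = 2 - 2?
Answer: 1936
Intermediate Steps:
N = 0 (N = 4*0 = 0)
D = 0
A = -4 (A = -4 + 0*1 = -4 + 0 = -4)
(-44 + (-3 + A)*N)² = (-44 + (-3 - 4)*0)² = (-44 - 7*0)² = (-44 + 0)² = (-44)² = 1936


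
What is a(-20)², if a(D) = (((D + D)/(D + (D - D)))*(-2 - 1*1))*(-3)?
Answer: 324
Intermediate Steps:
a(D) = 18 (a(D) = (((2*D)/(D + 0))*(-2 - 1))*(-3) = (((2*D)/D)*(-3))*(-3) = (2*(-3))*(-3) = -6*(-3) = 18)
a(-20)² = 18² = 324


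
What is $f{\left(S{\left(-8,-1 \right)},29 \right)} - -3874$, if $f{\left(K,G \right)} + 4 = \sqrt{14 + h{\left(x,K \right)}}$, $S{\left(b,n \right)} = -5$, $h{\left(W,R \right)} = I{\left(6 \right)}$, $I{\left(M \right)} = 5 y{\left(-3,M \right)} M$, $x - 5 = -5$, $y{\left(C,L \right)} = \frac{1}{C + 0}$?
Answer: $3872$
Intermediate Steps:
$y{\left(C,L \right)} = \frac{1}{C}$
$x = 0$ ($x = 5 - 5 = 0$)
$I{\left(M \right)} = - \frac{5 M}{3}$ ($I{\left(M \right)} = \frac{5}{-3} M = 5 \left(- \frac{1}{3}\right) M = - \frac{5 M}{3}$)
$h{\left(W,R \right)} = -10$ ($h{\left(W,R \right)} = \left(- \frac{5}{3}\right) 6 = -10$)
$f{\left(K,G \right)} = -2$ ($f{\left(K,G \right)} = -4 + \sqrt{14 - 10} = -4 + \sqrt{4} = -4 + 2 = -2$)
$f{\left(S{\left(-8,-1 \right)},29 \right)} - -3874 = -2 - -3874 = -2 + 3874 = 3872$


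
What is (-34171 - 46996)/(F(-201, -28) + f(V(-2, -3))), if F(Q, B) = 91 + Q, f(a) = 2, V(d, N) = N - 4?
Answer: 81167/108 ≈ 751.55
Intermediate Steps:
V(d, N) = -4 + N
(-34171 - 46996)/(F(-201, -28) + f(V(-2, -3))) = (-34171 - 46996)/((91 - 201) + 2) = -81167/(-110 + 2) = -81167/(-108) = -81167*(-1/108) = 81167/108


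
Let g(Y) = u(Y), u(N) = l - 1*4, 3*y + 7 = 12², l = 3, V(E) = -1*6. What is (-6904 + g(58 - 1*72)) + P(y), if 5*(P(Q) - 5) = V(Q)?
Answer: -34506/5 ≈ -6901.2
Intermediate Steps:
V(E) = -6
y = 137/3 (y = -7/3 + (⅓)*12² = -7/3 + (⅓)*144 = -7/3 + 48 = 137/3 ≈ 45.667)
u(N) = -1 (u(N) = 3 - 1*4 = 3 - 4 = -1)
g(Y) = -1
P(Q) = 19/5 (P(Q) = 5 + (⅕)*(-6) = 5 - 6/5 = 19/5)
(-6904 + g(58 - 1*72)) + P(y) = (-6904 - 1) + 19/5 = -6905 + 19/5 = -34506/5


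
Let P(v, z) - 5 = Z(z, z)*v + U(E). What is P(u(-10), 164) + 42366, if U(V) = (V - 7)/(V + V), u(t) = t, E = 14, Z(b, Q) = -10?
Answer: 169885/4 ≈ 42471.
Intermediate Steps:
U(V) = (-7 + V)/(2*V) (U(V) = (-7 + V)/((2*V)) = (-7 + V)*(1/(2*V)) = (-7 + V)/(2*V))
P(v, z) = 21/4 - 10*v (P(v, z) = 5 + (-10*v + (½)*(-7 + 14)/14) = 5 + (-10*v + (½)*(1/14)*7) = 5 + (-10*v + ¼) = 5 + (¼ - 10*v) = 21/4 - 10*v)
P(u(-10), 164) + 42366 = (21/4 - 10*(-10)) + 42366 = (21/4 + 100) + 42366 = 421/4 + 42366 = 169885/4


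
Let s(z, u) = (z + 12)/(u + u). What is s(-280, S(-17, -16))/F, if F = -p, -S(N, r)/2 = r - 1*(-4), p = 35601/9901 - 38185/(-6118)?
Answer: 289891379/510751374 ≈ 0.56758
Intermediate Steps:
p = 85125229/8653474 (p = 35601*(1/9901) - 38185*(-1/6118) = 35601/9901 + 5455/874 = 85125229/8653474 ≈ 9.8371)
S(N, r) = -8 - 2*r (S(N, r) = -2*(r - 1*(-4)) = -2*(r + 4) = -2*(4 + r) = -8 - 2*r)
s(z, u) = (12 + z)/(2*u) (s(z, u) = (12 + z)/((2*u)) = (12 + z)*(1/(2*u)) = (12 + z)/(2*u))
F = -85125229/8653474 (F = -1*85125229/8653474 = -85125229/8653474 ≈ -9.8371)
s(-280, S(-17, -16))/F = ((12 - 280)/(2*(-8 - 2*(-16))))/(-85125229/8653474) = ((½)*(-268)/(-8 + 32))*(-8653474/85125229) = ((½)*(-268)/24)*(-8653474/85125229) = ((½)*(1/24)*(-268))*(-8653474/85125229) = -67/12*(-8653474/85125229) = 289891379/510751374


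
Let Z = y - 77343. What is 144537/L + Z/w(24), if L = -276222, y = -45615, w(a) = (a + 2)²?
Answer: -1419225487/7780253 ≈ -182.41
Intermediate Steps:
w(a) = (2 + a)²
Z = -122958 (Z = -45615 - 77343 = -122958)
144537/L + Z/w(24) = 144537/(-276222) - 122958/(2 + 24)² = 144537*(-1/276222) - 122958/(26²) = -48179/92074 - 122958/676 = -48179/92074 - 122958*1/676 = -48179/92074 - 61479/338 = -1419225487/7780253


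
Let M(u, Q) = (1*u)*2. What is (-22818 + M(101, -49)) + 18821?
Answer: -3795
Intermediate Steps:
M(u, Q) = 2*u (M(u, Q) = u*2 = 2*u)
(-22818 + M(101, -49)) + 18821 = (-22818 + 2*101) + 18821 = (-22818 + 202) + 18821 = -22616 + 18821 = -3795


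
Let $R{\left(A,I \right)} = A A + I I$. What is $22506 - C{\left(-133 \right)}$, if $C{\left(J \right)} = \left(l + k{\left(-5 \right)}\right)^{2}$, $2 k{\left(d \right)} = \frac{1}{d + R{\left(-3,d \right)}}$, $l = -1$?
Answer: $\frac{75706935}{3364} \approx 22505.0$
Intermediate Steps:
$R{\left(A,I \right)} = A^{2} + I^{2}$
$k{\left(d \right)} = \frac{1}{2 \left(9 + d + d^{2}\right)}$ ($k{\left(d \right)} = \frac{1}{2 \left(d + \left(\left(-3\right)^{2} + d^{2}\right)\right)} = \frac{1}{2 \left(d + \left(9 + d^{2}\right)\right)} = \frac{1}{2 \left(9 + d + d^{2}\right)}$)
$C{\left(J \right)} = \frac{3249}{3364}$ ($C{\left(J \right)} = \left(-1 + \frac{1}{2 \left(9 - 5 + \left(-5\right)^{2}\right)}\right)^{2} = \left(-1 + \frac{1}{2 \left(9 - 5 + 25\right)}\right)^{2} = \left(-1 + \frac{1}{2 \cdot 29}\right)^{2} = \left(-1 + \frac{1}{2} \cdot \frac{1}{29}\right)^{2} = \left(-1 + \frac{1}{58}\right)^{2} = \left(- \frac{57}{58}\right)^{2} = \frac{3249}{3364}$)
$22506 - C{\left(-133 \right)} = 22506 - \frac{3249}{3364} = \frac{75706935}{3364}$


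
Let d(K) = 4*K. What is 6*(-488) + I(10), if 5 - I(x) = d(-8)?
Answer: -2891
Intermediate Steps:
I(x) = 37 (I(x) = 5 - 4*(-8) = 5 - 1*(-32) = 5 + 32 = 37)
6*(-488) + I(10) = 6*(-488) + 37 = -2928 + 37 = -2891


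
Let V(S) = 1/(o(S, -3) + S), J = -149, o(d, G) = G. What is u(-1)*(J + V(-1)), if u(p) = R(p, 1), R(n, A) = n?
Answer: 597/4 ≈ 149.25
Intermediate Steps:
V(S) = 1/(-3 + S)
u(p) = p
u(-1)*(J + V(-1)) = -(-149 + 1/(-3 - 1)) = -(-149 + 1/(-4)) = -(-149 - ¼) = -1*(-597/4) = 597/4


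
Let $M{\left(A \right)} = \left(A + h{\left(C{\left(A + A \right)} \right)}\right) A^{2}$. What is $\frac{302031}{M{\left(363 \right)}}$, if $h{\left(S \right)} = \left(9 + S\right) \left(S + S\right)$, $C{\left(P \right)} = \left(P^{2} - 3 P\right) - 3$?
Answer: $\frac{33559}{8067761567427243} \approx 4.1596 \cdot 10^{-12}$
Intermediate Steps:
$C{\left(P \right)} = -3 + P^{2} - 3 P$
$h{\left(S \right)} = 2 S \left(9 + S\right)$ ($h{\left(S \right)} = \left(9 + S\right) 2 S = 2 S \left(9 + S\right)$)
$M{\left(A \right)} = A^{2} \left(A + 2 \left(-3 - 6 A + 4 A^{2}\right) \left(6 - 6 A + 4 A^{2}\right)\right)$ ($M{\left(A \right)} = \left(A + 2 \left(-3 + \left(A + A\right)^{2} - 3 \left(A + A\right)\right) \left(9 - \left(3 - \left(A + A\right)^{2} + 3 \left(A + A\right)\right)\right)\right) A^{2} = \left(A + 2 \left(-3 + \left(2 A\right)^{2} - 3 \cdot 2 A\right) \left(9 - \left(3 - 4 A^{2} + 3 \cdot 2 A\right)\right)\right) A^{2} = \left(A + 2 \left(-3 + 4 A^{2} - 6 A\right) \left(9 - \left(3 - 4 A^{2} + 6 A\right)\right)\right) A^{2} = \left(A + 2 \left(-3 - 6 A + 4 A^{2}\right) \left(9 - \left(3 - 4 A^{2} + 6 A\right)\right)\right) A^{2} = \left(A + 2 \left(-3 - 6 A + 4 A^{2}\right) \left(6 - 6 A + 4 A^{2}\right)\right) A^{2} = A^{2} \left(A + 2 \left(-3 - 6 A + 4 A^{2}\right) \left(6 - 6 A + 4 A^{2}\right)\right)$)
$\frac{302031}{M{\left(363 \right)}} = \frac{302031}{363^{2} \left(-36 - 96 \cdot 363^{3} - 12705 + 32 \cdot 363^{4} + 96 \cdot 363^{2}\right)} = \frac{302031}{131769 \left(-36 - 4591886112 - 12705 + 32 \cdot 17363069361 + 96 \cdot 131769\right)} = \frac{302031}{131769 \left(-36 - 4591886112 - 12705 + 555618219552 + 12649824\right)} = \frac{302031}{131769 \cdot 551038970523} = \frac{302031}{72609854106845187} = 302031 \cdot \frac{1}{72609854106845187} = \frac{33559}{8067761567427243}$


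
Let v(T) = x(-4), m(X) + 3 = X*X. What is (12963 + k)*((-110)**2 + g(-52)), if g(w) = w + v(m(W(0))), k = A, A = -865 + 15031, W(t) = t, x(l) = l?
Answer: 326741676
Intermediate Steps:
m(X) = -3 + X**2 (m(X) = -3 + X*X = -3 + X**2)
v(T) = -4
A = 14166
k = 14166
g(w) = -4 + w (g(w) = w - 4 = -4 + w)
(12963 + k)*((-110)**2 + g(-52)) = (12963 + 14166)*((-110)**2 + (-4 - 52)) = 27129*(12100 - 56) = 27129*12044 = 326741676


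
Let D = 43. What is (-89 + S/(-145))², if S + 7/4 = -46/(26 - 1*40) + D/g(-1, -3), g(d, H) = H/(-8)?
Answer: 1196356875961/148352400 ≈ 8064.3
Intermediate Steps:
g(d, H) = -H/8 (g(d, H) = H*(-⅛) = -H/8)
S = 9761/84 (S = -7/4 + (-46/(26 - 1*40) + 43/((-⅛*(-3)))) = -7/4 + (-46/(26 - 40) + 43/(3/8)) = -7/4 + (-46/(-14) + 43*(8/3)) = -7/4 + (-46*(-1/14) + 344/3) = -7/4 + (23/7 + 344/3) = -7/4 + 2477/21 = 9761/84 ≈ 116.20)
(-89 + S/(-145))² = (-89 + (9761/84)/(-145))² = (-89 + (9761/84)*(-1/145))² = (-89 - 9761/12180)² = (-1093781/12180)² = 1196356875961/148352400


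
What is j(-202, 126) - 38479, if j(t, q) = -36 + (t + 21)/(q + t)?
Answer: -2926959/76 ≈ -38513.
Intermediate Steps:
j(t, q) = -36 + (21 + t)/(q + t)
j(-202, 126) - 38479 = (21 - 36*126 - 35*(-202))/(126 - 202) - 38479 = (21 - 4536 + 7070)/(-76) - 38479 = -1/76*2555 - 38479 = -2555/76 - 38479 = -2926959/76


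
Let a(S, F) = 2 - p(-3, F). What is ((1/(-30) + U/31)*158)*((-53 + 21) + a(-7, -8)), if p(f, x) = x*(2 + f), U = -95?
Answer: 8648762/465 ≈ 18600.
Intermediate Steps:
a(S, F) = 2 + F (a(S, F) = 2 - F*(2 - 3) = 2 - F*(-1) = 2 - (-1)*F = 2 + F)
((1/(-30) + U/31)*158)*((-53 + 21) + a(-7, -8)) = ((1/(-30) - 95/31)*158)*((-53 + 21) + (2 - 8)) = ((1*(-1/30) - 95*1/31)*158)*(-32 - 6) = ((-1/30 - 95/31)*158)*(-38) = -2881/930*158*(-38) = -227599/465*(-38) = 8648762/465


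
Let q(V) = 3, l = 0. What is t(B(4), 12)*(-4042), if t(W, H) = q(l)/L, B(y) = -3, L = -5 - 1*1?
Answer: 2021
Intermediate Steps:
L = -6 (L = -5 - 1 = -6)
t(W, H) = -½ (t(W, H) = 3/(-6) = 3*(-⅙) = -½)
t(B(4), 12)*(-4042) = -½*(-4042) = 2021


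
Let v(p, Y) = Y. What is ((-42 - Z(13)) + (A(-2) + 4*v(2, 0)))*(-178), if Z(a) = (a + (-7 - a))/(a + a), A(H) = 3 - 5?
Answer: 101193/13 ≈ 7784.1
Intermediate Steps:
A(H) = -2
Z(a) = -7/(2*a) (Z(a) = -7*1/(2*a) = -7/(2*a))
((-42 - Z(13)) + (A(-2) + 4*v(2, 0)))*(-178) = ((-42 - (-7)/(2*13)) + (-2 + 4*0))*(-178) = ((-42 - (-7)/(2*13)) + (-2 + 0))*(-178) = ((-42 - 1*(-7/26)) - 2)*(-178) = ((-42 + 7/26) - 2)*(-178) = (-1085/26 - 2)*(-178) = -1137/26*(-178) = 101193/13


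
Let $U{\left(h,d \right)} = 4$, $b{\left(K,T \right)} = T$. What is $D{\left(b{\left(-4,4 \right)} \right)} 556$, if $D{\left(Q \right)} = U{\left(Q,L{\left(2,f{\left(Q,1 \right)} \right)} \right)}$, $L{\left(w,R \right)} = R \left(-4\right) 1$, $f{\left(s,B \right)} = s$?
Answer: $2224$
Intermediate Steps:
$L{\left(w,R \right)} = - 4 R$ ($L{\left(w,R \right)} = - 4 R 1 = - 4 R$)
$D{\left(Q \right)} = 4$
$D{\left(b{\left(-4,4 \right)} \right)} 556 = 4 \cdot 556 = 2224$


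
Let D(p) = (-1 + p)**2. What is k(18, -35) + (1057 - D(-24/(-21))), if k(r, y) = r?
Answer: 52674/49 ≈ 1075.0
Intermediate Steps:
k(18, -35) + (1057 - D(-24/(-21))) = 18 + (1057 - (-1 - 24/(-21))**2) = 18 + (1057 - (-1 - 24*(-1/21))**2) = 18 + (1057 - (-1 + 8/7)**2) = 18 + (1057 - (1/7)**2) = 18 + (1057 - 1*1/49) = 18 + (1057 - 1/49) = 18 + 51792/49 = 52674/49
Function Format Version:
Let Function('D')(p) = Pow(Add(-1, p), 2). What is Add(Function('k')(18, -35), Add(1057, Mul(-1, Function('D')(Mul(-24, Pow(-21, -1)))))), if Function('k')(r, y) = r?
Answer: Rational(52674, 49) ≈ 1075.0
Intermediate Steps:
Add(Function('k')(18, -35), Add(1057, Mul(-1, Function('D')(Mul(-24, Pow(-21, -1)))))) = Add(18, Add(1057, Mul(-1, Pow(Add(-1, Mul(-24, Pow(-21, -1))), 2)))) = Add(18, Add(1057, Mul(-1, Pow(Add(-1, Mul(-24, Rational(-1, 21))), 2)))) = Add(18, Add(1057, Mul(-1, Pow(Add(-1, Rational(8, 7)), 2)))) = Add(18, Add(1057, Mul(-1, Pow(Rational(1, 7), 2)))) = Add(18, Add(1057, Mul(-1, Rational(1, 49)))) = Add(18, Add(1057, Rational(-1, 49))) = Add(18, Rational(51792, 49)) = Rational(52674, 49)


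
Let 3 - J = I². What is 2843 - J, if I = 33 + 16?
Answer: 5241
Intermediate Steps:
I = 49
J = -2398 (J = 3 - 1*49² = 3 - 1*2401 = 3 - 2401 = -2398)
2843 - J = 2843 - 1*(-2398) = 2843 + 2398 = 5241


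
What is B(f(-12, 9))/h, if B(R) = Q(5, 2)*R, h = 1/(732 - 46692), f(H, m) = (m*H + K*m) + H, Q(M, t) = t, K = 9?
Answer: 3584880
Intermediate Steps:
f(H, m) = H + 9*m + H*m (f(H, m) = (m*H + 9*m) + H = (H*m + 9*m) + H = (9*m + H*m) + H = H + 9*m + H*m)
h = -1/45960 (h = 1/(-45960) = -1/45960 ≈ -2.1758e-5)
B(R) = 2*R
B(f(-12, 9))/h = (2*(-12 + 9*9 - 12*9))/(-1/45960) = (2*(-12 + 81 - 108))*(-45960) = (2*(-39))*(-45960) = -78*(-45960) = 3584880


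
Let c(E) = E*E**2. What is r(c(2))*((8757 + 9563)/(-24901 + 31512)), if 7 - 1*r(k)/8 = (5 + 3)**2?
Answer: -8353920/6611 ≈ -1263.6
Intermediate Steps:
c(E) = E**3
r(k) = -456 (r(k) = 56 - 8*(5 + 3)**2 = 56 - 8*8**2 = 56 - 8*64 = 56 - 512 = -456)
r(c(2))*((8757 + 9563)/(-24901 + 31512)) = -456*(8757 + 9563)/(-24901 + 31512) = -8353920/6611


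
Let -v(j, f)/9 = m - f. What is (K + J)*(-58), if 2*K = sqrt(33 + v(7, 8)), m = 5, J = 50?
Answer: -2900 - 58*sqrt(15) ≈ -3124.6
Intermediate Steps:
v(j, f) = -45 + 9*f (v(j, f) = -9*(5 - f) = -45 + 9*f)
K = sqrt(15) (K = sqrt(33 + (-45 + 9*8))/2 = sqrt(33 + (-45 + 72))/2 = sqrt(33 + 27)/2 = sqrt(60)/2 = (2*sqrt(15))/2 = sqrt(15) ≈ 3.8730)
(K + J)*(-58) = (sqrt(15) + 50)*(-58) = (50 + sqrt(15))*(-58) = -2900 - 58*sqrt(15)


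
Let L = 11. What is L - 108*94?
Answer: -10141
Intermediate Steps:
L - 108*94 = 11 - 108*94 = 11 - 10152 = -10141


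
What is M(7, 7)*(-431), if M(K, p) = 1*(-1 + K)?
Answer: -2586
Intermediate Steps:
M(K, p) = -1 + K
M(7, 7)*(-431) = (-1 + 7)*(-431) = 6*(-431) = -2586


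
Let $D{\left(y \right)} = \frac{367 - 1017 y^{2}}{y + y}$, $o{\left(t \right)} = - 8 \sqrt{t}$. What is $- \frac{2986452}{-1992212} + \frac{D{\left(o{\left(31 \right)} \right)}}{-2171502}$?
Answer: $\frac{746613}{498053} - \frac{2017361 \sqrt{31}}{1077064992} \approx 1.4886$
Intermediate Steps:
$D{\left(y \right)} = \frac{367 - 1017 y^{2}}{2 y}$
$- \frac{2986452}{-1992212} + \frac{D{\left(o{\left(31 \right)} \right)}}{-2171502} = - \frac{2986452}{-1992212} + \frac{\frac{1}{2} \frac{1}{\left(-8\right) \sqrt{31}} \left(367 - 1017 \left(- 8 \sqrt{31}\right)^{2}\right)}{-2171502} = \left(-2986452\right) \left(- \frac{1}{1992212}\right) + \frac{- \frac{\sqrt{31}}{248} \left(367 - 2017728\right)}{2} \left(- \frac{1}{2171502}\right) = \frac{746613}{498053} + \frac{- \frac{\sqrt{31}}{248} \left(367 - 2017728\right)}{2} \left(- \frac{1}{2171502}\right) = \frac{746613}{498053} + \frac{1}{2} \left(- \frac{\sqrt{31}}{248}\right) \left(-2017361\right) \left(- \frac{1}{2171502}\right) = \frac{746613}{498053} + \frac{2017361 \sqrt{31}}{496} \left(- \frac{1}{2171502}\right) = \frac{746613}{498053} - \frac{2017361 \sqrt{31}}{1077064992}$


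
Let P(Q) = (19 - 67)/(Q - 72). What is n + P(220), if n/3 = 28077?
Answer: 3116535/37 ≈ 84231.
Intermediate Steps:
P(Q) = -48/(-72 + Q)
n = 84231 (n = 3*28077 = 84231)
n + P(220) = 84231 - 48/(-72 + 220) = 84231 - 48/148 = 84231 - 48*1/148 = 84231 - 12/37 = 3116535/37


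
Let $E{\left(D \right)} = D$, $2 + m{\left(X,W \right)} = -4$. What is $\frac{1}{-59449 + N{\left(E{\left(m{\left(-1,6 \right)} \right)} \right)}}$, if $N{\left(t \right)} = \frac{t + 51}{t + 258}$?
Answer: $- \frac{28}{1664567} \approx -1.6821 \cdot 10^{-5}$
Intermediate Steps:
$m{\left(X,W \right)} = -6$ ($m{\left(X,W \right)} = -2 - 4 = -6$)
$N{\left(t \right)} = \frac{51 + t}{258 + t}$
$\frac{1}{-59449 + N{\left(E{\left(m{\left(-1,6 \right)} \right)} \right)}} = \frac{1}{-59449 + \frac{51 - 6}{258 - 6}} = \frac{1}{-59449 + \frac{1}{252} \cdot 45} = \frac{1}{-59449 + \frac{5}{28}} = \frac{1}{- \frac{1664567}{28}} = - \frac{28}{1664567}$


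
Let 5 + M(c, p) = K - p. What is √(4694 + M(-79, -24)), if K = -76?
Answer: √4637 ≈ 68.095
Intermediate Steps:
M(c, p) = -81 - p (M(c, p) = -5 + (-76 - p) = -81 - p)
√(4694 + M(-79, -24)) = √(4694 + (-81 - 1*(-24))) = √(4694 + (-81 + 24)) = √(4694 - 57) = √4637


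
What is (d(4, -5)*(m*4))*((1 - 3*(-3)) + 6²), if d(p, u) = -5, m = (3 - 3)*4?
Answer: 0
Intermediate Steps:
m = 0 (m = 0*4 = 0)
(d(4, -5)*(m*4))*((1 - 3*(-3)) + 6²) = (-0*4)*((1 - 3*(-3)) + 6²) = (-5*0)*((1 + 9) + 36) = 0*(10 + 36) = 0*46 = 0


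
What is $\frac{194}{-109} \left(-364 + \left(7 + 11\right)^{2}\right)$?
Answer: $\frac{7760}{109} \approx 71.193$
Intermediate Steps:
$\frac{194}{-109} \left(-364 + \left(7 + 11\right)^{2}\right) = 194 \left(- \frac{1}{109}\right) \left(-364 + 18^{2}\right) = - \frac{194 \left(-364 + 324\right)}{109} = \left(- \frac{194}{109}\right) \left(-40\right) = \frac{7760}{109}$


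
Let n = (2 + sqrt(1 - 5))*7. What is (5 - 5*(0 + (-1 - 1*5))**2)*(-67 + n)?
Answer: 9275 - 2450*I ≈ 9275.0 - 2450.0*I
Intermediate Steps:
n = 14 + 14*I (n = (2 + sqrt(-4))*7 = (2 + 2*I)*7 = 14 + 14*I ≈ 14.0 + 14.0*I)
(5 - 5*(0 + (-1 - 1*5))**2)*(-67 + n) = (5 - 5*(0 + (-1 - 1*5))**2)*(-67 + (14 + 14*I)) = (5 - 5*(0 + (-1 - 5))**2)*(-53 + 14*I) = (5 - 5*(0 - 6)**2)*(-53 + 14*I) = (5 - 5*(-6)**2)*(-53 + 14*I) = (5 - 5*36)*(-53 + 14*I) = (5 - 180)*(-53 + 14*I) = -175*(-53 + 14*I) = 9275 - 2450*I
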